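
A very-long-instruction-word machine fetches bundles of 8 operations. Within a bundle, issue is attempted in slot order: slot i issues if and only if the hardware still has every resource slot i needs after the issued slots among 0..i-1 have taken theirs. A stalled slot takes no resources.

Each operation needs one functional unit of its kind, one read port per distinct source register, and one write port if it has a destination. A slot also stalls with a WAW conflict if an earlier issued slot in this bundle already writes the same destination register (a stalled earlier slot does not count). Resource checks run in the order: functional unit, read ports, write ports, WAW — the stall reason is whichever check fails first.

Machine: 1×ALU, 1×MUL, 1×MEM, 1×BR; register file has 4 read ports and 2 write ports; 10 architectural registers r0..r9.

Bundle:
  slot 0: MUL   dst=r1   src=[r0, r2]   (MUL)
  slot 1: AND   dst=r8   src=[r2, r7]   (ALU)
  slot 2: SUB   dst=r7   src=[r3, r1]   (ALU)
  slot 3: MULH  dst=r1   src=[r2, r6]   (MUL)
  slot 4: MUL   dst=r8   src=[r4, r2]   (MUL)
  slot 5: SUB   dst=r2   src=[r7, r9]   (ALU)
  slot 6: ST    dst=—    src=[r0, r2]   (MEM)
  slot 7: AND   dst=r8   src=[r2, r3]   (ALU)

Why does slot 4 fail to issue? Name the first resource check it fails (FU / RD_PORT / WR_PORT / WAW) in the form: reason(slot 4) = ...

reason(slot 4) = FU

[0] MUL needs rd=2 wr=1: ok; after: ALU=1 MUL=0 MEM=1 BR=1, R=2, W=1
[1] ALU needs rd=2 wr=1: ok; after: ALU=0 MUL=0 MEM=1 BR=1, R=0, W=0
[2] ALU needs rd=2 wr=1: FU; after: ALU=0 MUL=0 MEM=1 BR=1, R=0, W=0
[3] MUL needs rd=2 wr=1: FU; after: ALU=0 MUL=0 MEM=1 BR=1, R=0, W=0
[4] MUL needs rd=2 wr=1: FU; after: ALU=0 MUL=0 MEM=1 BR=1, R=0, W=0
[5] ALU needs rd=2 wr=1: FU; after: ALU=0 MUL=0 MEM=1 BR=1, R=0, W=0
[6] MEM needs rd=2 wr=0: RD_PORT; after: ALU=0 MUL=0 MEM=1 BR=1, R=0, W=0
[7] ALU needs rd=2 wr=1: FU; after: ALU=0 MUL=0 MEM=1 BR=1, R=0, W=0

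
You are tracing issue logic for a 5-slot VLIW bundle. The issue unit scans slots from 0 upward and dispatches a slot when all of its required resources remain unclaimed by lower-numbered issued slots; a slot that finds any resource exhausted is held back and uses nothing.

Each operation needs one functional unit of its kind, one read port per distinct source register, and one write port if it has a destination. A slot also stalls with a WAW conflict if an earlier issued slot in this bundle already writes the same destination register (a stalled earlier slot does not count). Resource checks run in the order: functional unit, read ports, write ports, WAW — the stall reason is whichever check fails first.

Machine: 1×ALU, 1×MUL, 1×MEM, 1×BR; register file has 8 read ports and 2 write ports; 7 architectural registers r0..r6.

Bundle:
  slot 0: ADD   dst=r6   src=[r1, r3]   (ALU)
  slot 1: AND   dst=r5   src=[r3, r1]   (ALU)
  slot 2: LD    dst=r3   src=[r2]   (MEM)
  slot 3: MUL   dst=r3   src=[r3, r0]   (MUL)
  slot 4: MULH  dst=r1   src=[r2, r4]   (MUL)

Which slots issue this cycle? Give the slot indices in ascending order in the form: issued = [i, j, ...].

slot 0 (ALU): ISSUE — free A0,Mu1,Ld1,B1 rp6 wp1
slot 1 (ALU): stall FU — free A0,Mu1,Ld1,B1 rp6 wp1
slot 2 (MEM): ISSUE — free A0,Mu1,Ld0,B1 rp5 wp0
slot 3 (MUL): stall WR_PORT — free A0,Mu1,Ld0,B1 rp5 wp0
slot 4 (MUL): stall WR_PORT — free A0,Mu1,Ld0,B1 rp5 wp0

issued = [0, 2]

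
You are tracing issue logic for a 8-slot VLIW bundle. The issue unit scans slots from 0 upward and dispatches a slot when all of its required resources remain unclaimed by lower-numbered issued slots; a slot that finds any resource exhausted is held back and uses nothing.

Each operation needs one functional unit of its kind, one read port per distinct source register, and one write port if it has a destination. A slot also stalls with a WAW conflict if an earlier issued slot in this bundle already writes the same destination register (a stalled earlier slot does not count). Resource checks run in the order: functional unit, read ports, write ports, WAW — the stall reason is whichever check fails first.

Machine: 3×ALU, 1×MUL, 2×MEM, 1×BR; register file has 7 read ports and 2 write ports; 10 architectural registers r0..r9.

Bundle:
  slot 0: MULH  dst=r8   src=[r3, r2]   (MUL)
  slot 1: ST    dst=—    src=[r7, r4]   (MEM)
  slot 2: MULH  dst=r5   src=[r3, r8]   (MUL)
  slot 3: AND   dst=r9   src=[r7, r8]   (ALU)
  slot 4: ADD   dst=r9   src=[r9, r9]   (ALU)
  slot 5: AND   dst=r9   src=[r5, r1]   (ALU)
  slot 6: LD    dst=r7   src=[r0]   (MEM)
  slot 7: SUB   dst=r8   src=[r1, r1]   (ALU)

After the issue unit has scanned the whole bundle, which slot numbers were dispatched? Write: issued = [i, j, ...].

issued = [0, 1, 3]

[0] MUL needs rd=2 wr=1: ok; after: ALU=3 MUL=0 MEM=2 BR=1, R=5, W=1
[1] MEM needs rd=2 wr=0: ok; after: ALU=3 MUL=0 MEM=1 BR=1, R=3, W=1
[2] MUL needs rd=2 wr=1: FU; after: ALU=3 MUL=0 MEM=1 BR=1, R=3, W=1
[3] ALU needs rd=2 wr=1: ok; after: ALU=2 MUL=0 MEM=1 BR=1, R=1, W=0
[4] ALU needs rd=1 wr=1: WR_PORT; after: ALU=2 MUL=0 MEM=1 BR=1, R=1, W=0
[5] ALU needs rd=2 wr=1: RD_PORT; after: ALU=2 MUL=0 MEM=1 BR=1, R=1, W=0
[6] MEM needs rd=1 wr=1: WR_PORT; after: ALU=2 MUL=0 MEM=1 BR=1, R=1, W=0
[7] ALU needs rd=1 wr=1: WR_PORT; after: ALU=2 MUL=0 MEM=1 BR=1, R=1, W=0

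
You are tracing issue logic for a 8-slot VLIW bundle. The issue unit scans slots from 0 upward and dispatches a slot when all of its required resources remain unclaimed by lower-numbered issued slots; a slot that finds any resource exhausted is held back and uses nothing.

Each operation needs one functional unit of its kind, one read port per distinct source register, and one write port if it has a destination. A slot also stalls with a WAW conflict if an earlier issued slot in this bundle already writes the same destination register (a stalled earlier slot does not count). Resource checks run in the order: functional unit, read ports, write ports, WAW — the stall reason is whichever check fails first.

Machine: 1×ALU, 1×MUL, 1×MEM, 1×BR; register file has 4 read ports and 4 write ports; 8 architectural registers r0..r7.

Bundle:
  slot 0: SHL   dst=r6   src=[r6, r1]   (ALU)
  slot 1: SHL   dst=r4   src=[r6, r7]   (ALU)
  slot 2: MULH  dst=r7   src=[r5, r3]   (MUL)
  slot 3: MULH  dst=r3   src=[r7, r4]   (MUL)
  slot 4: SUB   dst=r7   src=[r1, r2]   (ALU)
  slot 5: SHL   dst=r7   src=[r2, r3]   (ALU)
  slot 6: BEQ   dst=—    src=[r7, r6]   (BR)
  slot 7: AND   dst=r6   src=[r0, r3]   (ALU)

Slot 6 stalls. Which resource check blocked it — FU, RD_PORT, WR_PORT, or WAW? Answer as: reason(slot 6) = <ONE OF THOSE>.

#0 ALU src=r6,r1 dispatched  <A:0 Mu:1 Ld:1 B:1 rd:2 wr:3>
#1 ALU src=r6,r7 held:FU  <A:0 Mu:1 Ld:1 B:1 rd:2 wr:3>
#2 MUL src=r5,r3 dispatched  <A:0 Mu:0 Ld:1 B:1 rd:0 wr:2>
#3 MUL src=r7,r4 held:FU  <A:0 Mu:0 Ld:1 B:1 rd:0 wr:2>
#4 ALU src=r1,r2 held:FU  <A:0 Mu:0 Ld:1 B:1 rd:0 wr:2>
#5 ALU src=r2,r3 held:FU  <A:0 Mu:0 Ld:1 B:1 rd:0 wr:2>
#6 BR src=r7,r6 held:RD_PORT  <A:0 Mu:0 Ld:1 B:1 rd:0 wr:2>
#7 ALU src=r0,r3 held:FU  <A:0 Mu:0 Ld:1 B:1 rd:0 wr:2>

reason(slot 6) = RD_PORT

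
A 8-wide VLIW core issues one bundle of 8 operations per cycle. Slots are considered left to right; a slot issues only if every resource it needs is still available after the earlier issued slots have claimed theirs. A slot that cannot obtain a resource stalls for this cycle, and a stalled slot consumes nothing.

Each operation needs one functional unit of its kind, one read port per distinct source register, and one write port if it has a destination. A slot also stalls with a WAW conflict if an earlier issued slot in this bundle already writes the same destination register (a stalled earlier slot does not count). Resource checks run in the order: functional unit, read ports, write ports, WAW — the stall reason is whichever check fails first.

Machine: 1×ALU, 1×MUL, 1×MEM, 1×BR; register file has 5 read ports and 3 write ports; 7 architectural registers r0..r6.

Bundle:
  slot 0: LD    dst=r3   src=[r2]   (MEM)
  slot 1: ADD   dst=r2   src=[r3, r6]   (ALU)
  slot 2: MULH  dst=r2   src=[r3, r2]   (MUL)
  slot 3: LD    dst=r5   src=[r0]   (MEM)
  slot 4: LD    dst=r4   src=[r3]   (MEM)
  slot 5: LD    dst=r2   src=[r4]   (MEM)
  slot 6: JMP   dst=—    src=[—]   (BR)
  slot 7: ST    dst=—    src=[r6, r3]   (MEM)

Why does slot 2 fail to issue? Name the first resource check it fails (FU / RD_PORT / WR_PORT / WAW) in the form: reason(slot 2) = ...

reason(slot 2) = WAW

#0 MEM src=r2 dispatched  <A:1 Mu:1 Ld:0 B:1 rd:4 wr:2>
#1 ALU src=r3,r6 dispatched  <A:0 Mu:1 Ld:0 B:1 rd:2 wr:1>
#2 MUL src=r3,r2 held:WAW  <A:0 Mu:1 Ld:0 B:1 rd:2 wr:1>
#3 MEM src=r0 held:FU  <A:0 Mu:1 Ld:0 B:1 rd:2 wr:1>
#4 MEM src=r3 held:FU  <A:0 Mu:1 Ld:0 B:1 rd:2 wr:1>
#5 MEM src=r4 held:FU  <A:0 Mu:1 Ld:0 B:1 rd:2 wr:1>
#6 BR src=- dispatched  <A:0 Mu:1 Ld:0 B:0 rd:2 wr:1>
#7 MEM src=r6,r3 held:FU  <A:0 Mu:1 Ld:0 B:0 rd:2 wr:1>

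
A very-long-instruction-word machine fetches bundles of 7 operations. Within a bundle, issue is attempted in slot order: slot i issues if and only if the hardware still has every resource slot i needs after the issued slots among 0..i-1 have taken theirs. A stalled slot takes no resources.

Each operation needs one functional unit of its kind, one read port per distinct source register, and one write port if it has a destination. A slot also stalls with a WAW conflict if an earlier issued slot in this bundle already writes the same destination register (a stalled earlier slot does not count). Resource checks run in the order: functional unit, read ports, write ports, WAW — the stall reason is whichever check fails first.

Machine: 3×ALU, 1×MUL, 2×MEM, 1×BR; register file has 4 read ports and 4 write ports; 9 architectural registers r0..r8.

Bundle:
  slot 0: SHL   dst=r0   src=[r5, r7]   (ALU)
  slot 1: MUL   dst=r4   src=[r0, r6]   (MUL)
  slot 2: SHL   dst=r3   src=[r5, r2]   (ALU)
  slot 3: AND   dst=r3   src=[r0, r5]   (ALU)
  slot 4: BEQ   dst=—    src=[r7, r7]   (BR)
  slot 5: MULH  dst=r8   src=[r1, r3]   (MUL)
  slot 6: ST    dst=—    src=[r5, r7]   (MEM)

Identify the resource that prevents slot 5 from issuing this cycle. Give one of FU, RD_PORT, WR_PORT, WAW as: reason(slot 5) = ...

[0] ALU needs rd=2 wr=1: ok; after: ALU=2 MUL=1 MEM=2 BR=1, R=2, W=3
[1] MUL needs rd=2 wr=1: ok; after: ALU=2 MUL=0 MEM=2 BR=1, R=0, W=2
[2] ALU needs rd=2 wr=1: RD_PORT; after: ALU=2 MUL=0 MEM=2 BR=1, R=0, W=2
[3] ALU needs rd=2 wr=1: RD_PORT; after: ALU=2 MUL=0 MEM=2 BR=1, R=0, W=2
[4] BR needs rd=1 wr=0: RD_PORT; after: ALU=2 MUL=0 MEM=2 BR=1, R=0, W=2
[5] MUL needs rd=2 wr=1: FU; after: ALU=2 MUL=0 MEM=2 BR=1, R=0, W=2
[6] MEM needs rd=2 wr=0: RD_PORT; after: ALU=2 MUL=0 MEM=2 BR=1, R=0, W=2

reason(slot 5) = FU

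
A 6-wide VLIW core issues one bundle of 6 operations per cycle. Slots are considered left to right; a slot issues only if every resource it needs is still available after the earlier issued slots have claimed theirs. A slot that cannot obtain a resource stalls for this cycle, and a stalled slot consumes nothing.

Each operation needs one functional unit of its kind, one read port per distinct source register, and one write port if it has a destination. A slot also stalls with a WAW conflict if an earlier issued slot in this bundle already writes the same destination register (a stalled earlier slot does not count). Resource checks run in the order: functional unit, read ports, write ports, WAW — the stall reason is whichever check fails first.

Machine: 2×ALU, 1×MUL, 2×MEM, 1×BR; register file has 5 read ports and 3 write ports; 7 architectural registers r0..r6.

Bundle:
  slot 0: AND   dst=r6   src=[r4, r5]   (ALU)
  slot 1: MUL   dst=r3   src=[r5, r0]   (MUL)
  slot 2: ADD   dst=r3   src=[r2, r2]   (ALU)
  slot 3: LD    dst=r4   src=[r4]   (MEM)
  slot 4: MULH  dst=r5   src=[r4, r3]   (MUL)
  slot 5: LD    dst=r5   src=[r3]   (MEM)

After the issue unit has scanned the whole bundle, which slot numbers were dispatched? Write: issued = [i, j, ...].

issued = [0, 1, 3]

(0) want 1×ALU +2rd +1wr — yes → AL1|MU1|ME2|BR1|rd3|wr2
(1) want 1×MUL +2rd +1wr — yes → AL1|MU0|ME2|BR1|rd1|wr1
(2) want 1×ALU +1rd +1wr — WAW → AL1|MU0|ME2|BR1|rd1|wr1
(3) want 1×MEM +1rd +1wr — yes → AL1|MU0|ME1|BR1|rd0|wr0
(4) want 1×MUL +2rd +1wr — FU → AL1|MU0|ME1|BR1|rd0|wr0
(5) want 1×MEM +1rd +1wr — RD_PORT → AL1|MU0|ME1|BR1|rd0|wr0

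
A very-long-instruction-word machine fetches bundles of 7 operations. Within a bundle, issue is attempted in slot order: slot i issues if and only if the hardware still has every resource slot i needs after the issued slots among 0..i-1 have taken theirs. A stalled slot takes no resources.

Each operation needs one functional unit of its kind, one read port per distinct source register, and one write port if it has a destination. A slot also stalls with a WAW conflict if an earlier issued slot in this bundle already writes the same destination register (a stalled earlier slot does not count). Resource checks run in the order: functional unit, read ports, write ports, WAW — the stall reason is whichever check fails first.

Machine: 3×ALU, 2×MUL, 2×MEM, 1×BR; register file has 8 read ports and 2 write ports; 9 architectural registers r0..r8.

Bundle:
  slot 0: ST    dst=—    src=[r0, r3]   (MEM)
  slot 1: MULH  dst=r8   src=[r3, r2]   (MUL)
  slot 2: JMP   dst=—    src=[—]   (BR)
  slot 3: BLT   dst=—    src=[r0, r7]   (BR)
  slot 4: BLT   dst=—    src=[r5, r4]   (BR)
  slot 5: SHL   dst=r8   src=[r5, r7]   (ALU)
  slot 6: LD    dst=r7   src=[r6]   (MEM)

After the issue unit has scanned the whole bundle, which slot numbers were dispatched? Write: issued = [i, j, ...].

slot 0 (MEM): ISSUE — free A3,Mu2,Ld1,B1 rp6 wp2
slot 1 (MUL): ISSUE — free A3,Mu1,Ld1,B1 rp4 wp1
slot 2 (BR): ISSUE — free A3,Mu1,Ld1,B0 rp4 wp1
slot 3 (BR): stall FU — free A3,Mu1,Ld1,B0 rp4 wp1
slot 4 (BR): stall FU — free A3,Mu1,Ld1,B0 rp4 wp1
slot 5 (ALU): stall WAW — free A3,Mu1,Ld1,B0 rp4 wp1
slot 6 (MEM): ISSUE — free A3,Mu1,Ld0,B0 rp3 wp0

issued = [0, 1, 2, 6]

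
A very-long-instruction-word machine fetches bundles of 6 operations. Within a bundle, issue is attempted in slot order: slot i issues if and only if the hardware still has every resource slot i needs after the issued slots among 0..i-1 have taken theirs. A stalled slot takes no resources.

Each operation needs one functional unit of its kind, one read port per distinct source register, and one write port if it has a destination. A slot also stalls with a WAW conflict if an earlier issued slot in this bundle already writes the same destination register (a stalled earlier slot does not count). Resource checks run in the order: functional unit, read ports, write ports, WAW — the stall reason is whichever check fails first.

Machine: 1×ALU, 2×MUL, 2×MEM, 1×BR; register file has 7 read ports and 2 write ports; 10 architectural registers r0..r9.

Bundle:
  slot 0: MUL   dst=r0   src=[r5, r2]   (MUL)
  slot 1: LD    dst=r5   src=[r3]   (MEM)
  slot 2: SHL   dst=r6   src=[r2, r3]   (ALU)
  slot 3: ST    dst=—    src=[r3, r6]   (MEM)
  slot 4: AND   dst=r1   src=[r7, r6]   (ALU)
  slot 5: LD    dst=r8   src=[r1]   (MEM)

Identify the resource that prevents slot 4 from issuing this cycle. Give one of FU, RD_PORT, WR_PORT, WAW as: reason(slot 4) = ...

#0 MUL src=r5,r2 dispatched  <A:1 Mu:1 Ld:2 B:1 rd:5 wr:1>
#1 MEM src=r3 dispatched  <A:1 Mu:1 Ld:1 B:1 rd:4 wr:0>
#2 ALU src=r2,r3 held:WR_PORT  <A:1 Mu:1 Ld:1 B:1 rd:4 wr:0>
#3 MEM src=r3,r6 dispatched  <A:1 Mu:1 Ld:0 B:1 rd:2 wr:0>
#4 ALU src=r7,r6 held:WR_PORT  <A:1 Mu:1 Ld:0 B:1 rd:2 wr:0>
#5 MEM src=r1 held:FU  <A:1 Mu:1 Ld:0 B:1 rd:2 wr:0>

reason(slot 4) = WR_PORT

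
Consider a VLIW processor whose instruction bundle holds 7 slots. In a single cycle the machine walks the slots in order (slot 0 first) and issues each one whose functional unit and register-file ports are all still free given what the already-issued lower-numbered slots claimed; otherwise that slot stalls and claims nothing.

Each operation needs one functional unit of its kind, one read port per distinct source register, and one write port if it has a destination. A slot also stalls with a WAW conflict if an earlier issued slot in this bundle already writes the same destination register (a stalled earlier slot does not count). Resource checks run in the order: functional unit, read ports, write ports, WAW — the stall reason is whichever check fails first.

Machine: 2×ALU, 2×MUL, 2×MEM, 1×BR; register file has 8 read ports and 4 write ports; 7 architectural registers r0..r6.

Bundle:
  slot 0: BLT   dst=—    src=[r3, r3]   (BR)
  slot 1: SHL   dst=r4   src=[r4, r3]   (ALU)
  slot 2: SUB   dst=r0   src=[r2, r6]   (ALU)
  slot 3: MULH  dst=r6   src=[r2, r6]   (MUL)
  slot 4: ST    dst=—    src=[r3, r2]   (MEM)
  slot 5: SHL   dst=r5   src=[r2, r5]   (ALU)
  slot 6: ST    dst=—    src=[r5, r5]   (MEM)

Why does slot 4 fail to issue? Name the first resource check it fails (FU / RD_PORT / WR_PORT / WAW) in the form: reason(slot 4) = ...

[0] BR needs rd=1 wr=0: ok; after: ALU=2 MUL=2 MEM=2 BR=0, R=7, W=4
[1] ALU needs rd=2 wr=1: ok; after: ALU=1 MUL=2 MEM=2 BR=0, R=5, W=3
[2] ALU needs rd=2 wr=1: ok; after: ALU=0 MUL=2 MEM=2 BR=0, R=3, W=2
[3] MUL needs rd=2 wr=1: ok; after: ALU=0 MUL=1 MEM=2 BR=0, R=1, W=1
[4] MEM needs rd=2 wr=0: RD_PORT; after: ALU=0 MUL=1 MEM=2 BR=0, R=1, W=1
[5] ALU needs rd=2 wr=1: FU; after: ALU=0 MUL=1 MEM=2 BR=0, R=1, W=1
[6] MEM needs rd=1 wr=0: ok; after: ALU=0 MUL=1 MEM=1 BR=0, R=0, W=1

reason(slot 4) = RD_PORT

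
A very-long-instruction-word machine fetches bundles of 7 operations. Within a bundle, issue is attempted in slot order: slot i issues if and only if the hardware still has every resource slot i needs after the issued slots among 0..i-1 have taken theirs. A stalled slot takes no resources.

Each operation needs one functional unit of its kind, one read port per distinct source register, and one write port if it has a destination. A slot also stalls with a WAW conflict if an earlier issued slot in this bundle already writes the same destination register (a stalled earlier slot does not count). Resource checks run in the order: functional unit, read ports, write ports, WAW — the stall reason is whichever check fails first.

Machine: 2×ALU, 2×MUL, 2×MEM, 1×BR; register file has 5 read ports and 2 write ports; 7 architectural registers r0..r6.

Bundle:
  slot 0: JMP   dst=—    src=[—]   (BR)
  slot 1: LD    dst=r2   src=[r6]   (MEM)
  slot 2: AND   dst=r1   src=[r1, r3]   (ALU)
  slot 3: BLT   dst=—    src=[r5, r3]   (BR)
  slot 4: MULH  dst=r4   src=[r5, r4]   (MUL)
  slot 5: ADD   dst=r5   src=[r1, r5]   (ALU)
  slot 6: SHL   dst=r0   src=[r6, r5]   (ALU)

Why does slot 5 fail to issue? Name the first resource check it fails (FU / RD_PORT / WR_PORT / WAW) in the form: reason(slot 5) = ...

reason(slot 5) = WR_PORT

#0 BR src=- dispatched  <A:2 Mu:2 Ld:2 B:0 rd:5 wr:2>
#1 MEM src=r6 dispatched  <A:2 Mu:2 Ld:1 B:0 rd:4 wr:1>
#2 ALU src=r1,r3 dispatched  <A:1 Mu:2 Ld:1 B:0 rd:2 wr:0>
#3 BR src=r5,r3 held:FU  <A:1 Mu:2 Ld:1 B:0 rd:2 wr:0>
#4 MUL src=r5,r4 held:WR_PORT  <A:1 Mu:2 Ld:1 B:0 rd:2 wr:0>
#5 ALU src=r1,r5 held:WR_PORT  <A:1 Mu:2 Ld:1 B:0 rd:2 wr:0>
#6 ALU src=r6,r5 held:WR_PORT  <A:1 Mu:2 Ld:1 B:0 rd:2 wr:0>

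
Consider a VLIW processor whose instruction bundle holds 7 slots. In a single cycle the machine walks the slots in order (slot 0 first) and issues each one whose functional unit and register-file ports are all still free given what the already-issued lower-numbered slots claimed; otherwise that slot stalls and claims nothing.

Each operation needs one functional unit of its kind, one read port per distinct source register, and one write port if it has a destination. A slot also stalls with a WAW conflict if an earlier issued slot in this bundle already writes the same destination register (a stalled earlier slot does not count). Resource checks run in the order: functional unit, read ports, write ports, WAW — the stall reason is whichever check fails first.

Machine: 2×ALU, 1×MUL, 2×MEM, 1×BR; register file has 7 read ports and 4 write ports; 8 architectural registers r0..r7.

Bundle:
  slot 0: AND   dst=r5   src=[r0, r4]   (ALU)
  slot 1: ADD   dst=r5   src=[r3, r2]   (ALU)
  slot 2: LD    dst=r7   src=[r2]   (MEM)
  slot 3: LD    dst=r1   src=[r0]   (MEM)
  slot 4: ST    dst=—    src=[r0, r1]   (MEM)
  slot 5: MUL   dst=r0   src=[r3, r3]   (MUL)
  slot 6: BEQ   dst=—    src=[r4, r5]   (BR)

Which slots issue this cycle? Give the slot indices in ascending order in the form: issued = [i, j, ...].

  0. ALU→r5 ⇒ go  {1A/1Mu/2Ld/1B | 5r 3w}
  1. ALU→r5 ⇒ no(WAW)  {1A/1Mu/2Ld/1B | 5r 3w}
  2. MEM→r7 ⇒ go  {1A/1Mu/1Ld/1B | 4r 2w}
  3. MEM→r1 ⇒ go  {1A/1Mu/0Ld/1B | 3r 1w}
  4. MEM ⇒ no(FU)  {1A/1Mu/0Ld/1B | 3r 1w}
  5. MUL→r0 ⇒ go  {1A/0Mu/0Ld/1B | 2r 0w}
  6. BR ⇒ go  {1A/0Mu/0Ld/0B | 0r 0w}

issued = [0, 2, 3, 5, 6]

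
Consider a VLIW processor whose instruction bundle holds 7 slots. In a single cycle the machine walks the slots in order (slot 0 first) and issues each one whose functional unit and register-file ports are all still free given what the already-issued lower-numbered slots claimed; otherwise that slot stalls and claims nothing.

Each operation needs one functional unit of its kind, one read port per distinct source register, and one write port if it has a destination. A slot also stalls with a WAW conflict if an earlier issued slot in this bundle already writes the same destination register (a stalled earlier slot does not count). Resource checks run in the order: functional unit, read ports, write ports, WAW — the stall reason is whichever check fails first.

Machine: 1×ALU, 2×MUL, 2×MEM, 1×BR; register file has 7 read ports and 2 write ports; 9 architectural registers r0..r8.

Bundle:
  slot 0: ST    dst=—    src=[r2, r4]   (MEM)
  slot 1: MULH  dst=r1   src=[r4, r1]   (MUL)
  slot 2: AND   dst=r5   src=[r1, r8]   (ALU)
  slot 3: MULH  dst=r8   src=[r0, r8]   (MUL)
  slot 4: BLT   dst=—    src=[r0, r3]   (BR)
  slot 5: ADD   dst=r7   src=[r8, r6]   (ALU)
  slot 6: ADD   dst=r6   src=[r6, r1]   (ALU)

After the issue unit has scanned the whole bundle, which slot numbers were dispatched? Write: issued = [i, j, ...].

#0 MEM src=r2,r4 dispatched  <A:1 Mu:2 Ld:1 B:1 rd:5 wr:2>
#1 MUL src=r4,r1 dispatched  <A:1 Mu:1 Ld:1 B:1 rd:3 wr:1>
#2 ALU src=r1,r8 dispatched  <A:0 Mu:1 Ld:1 B:1 rd:1 wr:0>
#3 MUL src=r0,r8 held:RD_PORT  <A:0 Mu:1 Ld:1 B:1 rd:1 wr:0>
#4 BR src=r0,r3 held:RD_PORT  <A:0 Mu:1 Ld:1 B:1 rd:1 wr:0>
#5 ALU src=r8,r6 held:FU  <A:0 Mu:1 Ld:1 B:1 rd:1 wr:0>
#6 ALU src=r6,r1 held:FU  <A:0 Mu:1 Ld:1 B:1 rd:1 wr:0>

issued = [0, 1, 2]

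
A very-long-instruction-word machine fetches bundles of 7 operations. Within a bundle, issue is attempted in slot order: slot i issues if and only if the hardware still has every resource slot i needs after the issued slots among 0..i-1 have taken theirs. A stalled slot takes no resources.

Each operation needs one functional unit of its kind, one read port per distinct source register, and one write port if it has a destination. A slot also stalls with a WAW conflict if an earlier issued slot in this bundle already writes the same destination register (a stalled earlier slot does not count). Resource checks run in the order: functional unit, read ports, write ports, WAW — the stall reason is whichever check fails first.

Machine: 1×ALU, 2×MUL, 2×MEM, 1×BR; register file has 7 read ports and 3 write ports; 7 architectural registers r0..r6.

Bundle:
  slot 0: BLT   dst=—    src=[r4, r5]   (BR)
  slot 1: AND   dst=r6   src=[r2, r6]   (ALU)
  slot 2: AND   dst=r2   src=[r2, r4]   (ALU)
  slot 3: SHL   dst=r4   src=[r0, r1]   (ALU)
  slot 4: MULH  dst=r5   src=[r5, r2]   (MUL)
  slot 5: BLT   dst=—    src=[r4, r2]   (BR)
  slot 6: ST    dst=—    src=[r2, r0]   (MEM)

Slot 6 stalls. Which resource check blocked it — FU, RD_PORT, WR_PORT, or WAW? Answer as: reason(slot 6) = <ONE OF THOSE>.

[0] BR needs rd=2 wr=0: ok; after: ALU=1 MUL=2 MEM=2 BR=0, R=5, W=3
[1] ALU needs rd=2 wr=1: ok; after: ALU=0 MUL=2 MEM=2 BR=0, R=3, W=2
[2] ALU needs rd=2 wr=1: FU; after: ALU=0 MUL=2 MEM=2 BR=0, R=3, W=2
[3] ALU needs rd=2 wr=1: FU; after: ALU=0 MUL=2 MEM=2 BR=0, R=3, W=2
[4] MUL needs rd=2 wr=1: ok; after: ALU=0 MUL=1 MEM=2 BR=0, R=1, W=1
[5] BR needs rd=2 wr=0: FU; after: ALU=0 MUL=1 MEM=2 BR=0, R=1, W=1
[6] MEM needs rd=2 wr=0: RD_PORT; after: ALU=0 MUL=1 MEM=2 BR=0, R=1, W=1

reason(slot 6) = RD_PORT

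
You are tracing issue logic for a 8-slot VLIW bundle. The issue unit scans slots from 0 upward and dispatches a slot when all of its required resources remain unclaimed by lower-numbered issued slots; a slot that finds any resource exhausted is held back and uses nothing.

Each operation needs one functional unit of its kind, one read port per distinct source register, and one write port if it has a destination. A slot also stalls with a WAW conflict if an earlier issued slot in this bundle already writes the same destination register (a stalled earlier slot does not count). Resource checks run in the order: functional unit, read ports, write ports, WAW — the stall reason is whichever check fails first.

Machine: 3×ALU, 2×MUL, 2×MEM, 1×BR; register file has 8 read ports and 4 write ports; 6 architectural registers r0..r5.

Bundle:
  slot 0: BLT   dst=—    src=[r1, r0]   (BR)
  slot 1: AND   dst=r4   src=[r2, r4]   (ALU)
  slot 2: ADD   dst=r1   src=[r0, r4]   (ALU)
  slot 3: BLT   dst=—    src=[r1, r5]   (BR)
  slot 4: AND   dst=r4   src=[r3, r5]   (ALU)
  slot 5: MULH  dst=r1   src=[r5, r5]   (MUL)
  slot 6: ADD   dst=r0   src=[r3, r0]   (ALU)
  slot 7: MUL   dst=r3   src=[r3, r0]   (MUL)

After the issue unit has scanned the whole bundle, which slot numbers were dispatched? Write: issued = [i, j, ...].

issued = [0, 1, 2, 6]

  0. BR ⇒ go  {3A/2Mu/2Ld/0B | 6r 4w}
  1. ALU→r4 ⇒ go  {2A/2Mu/2Ld/0B | 4r 3w}
  2. ALU→r1 ⇒ go  {1A/2Mu/2Ld/0B | 2r 2w}
  3. BR ⇒ no(FU)  {1A/2Mu/2Ld/0B | 2r 2w}
  4. ALU→r4 ⇒ no(WAW)  {1A/2Mu/2Ld/0B | 2r 2w}
  5. MUL→r1 ⇒ no(WAW)  {1A/2Mu/2Ld/0B | 2r 2w}
  6. ALU→r0 ⇒ go  {0A/2Mu/2Ld/0B | 0r 1w}
  7. MUL→r3 ⇒ no(RD_PORT)  {0A/2Mu/2Ld/0B | 0r 1w}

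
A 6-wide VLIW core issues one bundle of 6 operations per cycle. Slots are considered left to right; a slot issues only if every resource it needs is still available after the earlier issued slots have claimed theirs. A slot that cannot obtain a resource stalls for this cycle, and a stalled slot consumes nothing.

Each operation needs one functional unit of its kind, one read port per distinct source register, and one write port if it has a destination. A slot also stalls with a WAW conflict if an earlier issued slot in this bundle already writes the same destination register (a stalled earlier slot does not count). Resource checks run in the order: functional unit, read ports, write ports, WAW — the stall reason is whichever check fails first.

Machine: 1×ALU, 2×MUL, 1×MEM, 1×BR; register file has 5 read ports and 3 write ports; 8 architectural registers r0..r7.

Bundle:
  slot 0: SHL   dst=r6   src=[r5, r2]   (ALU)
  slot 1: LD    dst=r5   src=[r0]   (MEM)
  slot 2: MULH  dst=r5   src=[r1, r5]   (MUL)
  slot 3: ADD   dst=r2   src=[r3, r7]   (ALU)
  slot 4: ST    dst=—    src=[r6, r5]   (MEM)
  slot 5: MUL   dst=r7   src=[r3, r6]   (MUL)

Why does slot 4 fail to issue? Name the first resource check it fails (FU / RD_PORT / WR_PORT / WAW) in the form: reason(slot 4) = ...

[0] ALU needs rd=2 wr=1: ok; after: ALU=0 MUL=2 MEM=1 BR=1, R=3, W=2
[1] MEM needs rd=1 wr=1: ok; after: ALU=0 MUL=2 MEM=0 BR=1, R=2, W=1
[2] MUL needs rd=2 wr=1: WAW; after: ALU=0 MUL=2 MEM=0 BR=1, R=2, W=1
[3] ALU needs rd=2 wr=1: FU; after: ALU=0 MUL=2 MEM=0 BR=1, R=2, W=1
[4] MEM needs rd=2 wr=0: FU; after: ALU=0 MUL=2 MEM=0 BR=1, R=2, W=1
[5] MUL needs rd=2 wr=1: ok; after: ALU=0 MUL=1 MEM=0 BR=1, R=0, W=0

reason(slot 4) = FU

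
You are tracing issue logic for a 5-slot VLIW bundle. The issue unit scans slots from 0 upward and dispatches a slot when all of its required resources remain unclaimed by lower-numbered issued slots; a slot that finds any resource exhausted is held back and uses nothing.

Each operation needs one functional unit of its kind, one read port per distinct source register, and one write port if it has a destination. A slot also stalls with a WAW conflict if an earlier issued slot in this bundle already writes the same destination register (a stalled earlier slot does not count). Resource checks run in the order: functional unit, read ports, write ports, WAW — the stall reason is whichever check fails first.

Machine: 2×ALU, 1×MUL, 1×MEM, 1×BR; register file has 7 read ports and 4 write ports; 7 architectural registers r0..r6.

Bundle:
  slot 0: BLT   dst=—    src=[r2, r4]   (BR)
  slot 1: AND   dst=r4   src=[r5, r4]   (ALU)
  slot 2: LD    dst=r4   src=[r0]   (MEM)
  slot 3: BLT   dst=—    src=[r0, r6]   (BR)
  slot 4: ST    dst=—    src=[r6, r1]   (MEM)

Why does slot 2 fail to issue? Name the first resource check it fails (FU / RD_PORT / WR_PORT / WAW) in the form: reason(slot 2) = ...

reason(slot 2) = WAW

(0) want 1×BR +2rd +0wr — yes → AL2|MU1|ME1|BR0|rd5|wr4
(1) want 1×ALU +2rd +1wr — yes → AL1|MU1|ME1|BR0|rd3|wr3
(2) want 1×MEM +1rd +1wr — WAW → AL1|MU1|ME1|BR0|rd3|wr3
(3) want 1×BR +2rd +0wr — FU → AL1|MU1|ME1|BR0|rd3|wr3
(4) want 1×MEM +2rd +0wr — yes → AL1|MU1|ME0|BR0|rd1|wr3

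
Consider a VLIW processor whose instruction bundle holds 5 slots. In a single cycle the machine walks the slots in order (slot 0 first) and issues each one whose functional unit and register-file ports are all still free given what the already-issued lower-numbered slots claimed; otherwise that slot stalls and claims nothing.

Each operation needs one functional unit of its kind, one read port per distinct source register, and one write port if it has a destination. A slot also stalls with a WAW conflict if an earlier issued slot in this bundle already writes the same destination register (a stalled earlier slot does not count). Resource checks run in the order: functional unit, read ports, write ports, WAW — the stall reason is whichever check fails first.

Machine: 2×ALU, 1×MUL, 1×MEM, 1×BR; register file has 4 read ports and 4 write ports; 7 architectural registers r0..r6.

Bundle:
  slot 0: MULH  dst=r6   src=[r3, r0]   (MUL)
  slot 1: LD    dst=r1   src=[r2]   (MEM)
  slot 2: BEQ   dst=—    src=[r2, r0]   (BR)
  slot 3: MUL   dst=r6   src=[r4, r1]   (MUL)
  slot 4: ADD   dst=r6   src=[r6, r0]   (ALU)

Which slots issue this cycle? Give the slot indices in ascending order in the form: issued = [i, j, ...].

issued = [0, 1]

[0] MUL needs rd=2 wr=1: ok; after: ALU=2 MUL=0 MEM=1 BR=1, R=2, W=3
[1] MEM needs rd=1 wr=1: ok; after: ALU=2 MUL=0 MEM=0 BR=1, R=1, W=2
[2] BR needs rd=2 wr=0: RD_PORT; after: ALU=2 MUL=0 MEM=0 BR=1, R=1, W=2
[3] MUL needs rd=2 wr=1: FU; after: ALU=2 MUL=0 MEM=0 BR=1, R=1, W=2
[4] ALU needs rd=2 wr=1: RD_PORT; after: ALU=2 MUL=0 MEM=0 BR=1, R=1, W=2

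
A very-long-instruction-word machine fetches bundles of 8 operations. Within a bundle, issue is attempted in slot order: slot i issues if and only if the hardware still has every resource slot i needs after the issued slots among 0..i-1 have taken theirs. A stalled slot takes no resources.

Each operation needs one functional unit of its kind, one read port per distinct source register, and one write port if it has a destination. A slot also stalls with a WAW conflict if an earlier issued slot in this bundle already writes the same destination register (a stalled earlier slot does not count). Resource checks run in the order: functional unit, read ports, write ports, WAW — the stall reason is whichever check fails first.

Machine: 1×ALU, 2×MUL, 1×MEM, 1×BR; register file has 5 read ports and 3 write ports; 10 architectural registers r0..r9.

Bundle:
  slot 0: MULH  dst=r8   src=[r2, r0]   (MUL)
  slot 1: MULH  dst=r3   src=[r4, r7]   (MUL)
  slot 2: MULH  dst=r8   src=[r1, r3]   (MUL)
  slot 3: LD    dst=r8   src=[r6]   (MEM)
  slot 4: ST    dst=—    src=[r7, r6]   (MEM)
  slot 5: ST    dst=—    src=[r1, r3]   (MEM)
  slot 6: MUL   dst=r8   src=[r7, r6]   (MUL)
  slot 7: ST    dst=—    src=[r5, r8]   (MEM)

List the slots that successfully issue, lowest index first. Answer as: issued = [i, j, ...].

issued = [0, 1]

  0. MUL→r8 ⇒ go  {1A/1Mu/1Ld/1B | 3r 2w}
  1. MUL→r3 ⇒ go  {1A/0Mu/1Ld/1B | 1r 1w}
  2. MUL→r8 ⇒ no(FU)  {1A/0Mu/1Ld/1B | 1r 1w}
  3. MEM→r8 ⇒ no(WAW)  {1A/0Mu/1Ld/1B | 1r 1w}
  4. MEM ⇒ no(RD_PORT)  {1A/0Mu/1Ld/1B | 1r 1w}
  5. MEM ⇒ no(RD_PORT)  {1A/0Mu/1Ld/1B | 1r 1w}
  6. MUL→r8 ⇒ no(FU)  {1A/0Mu/1Ld/1B | 1r 1w}
  7. MEM ⇒ no(RD_PORT)  {1A/0Mu/1Ld/1B | 1r 1w}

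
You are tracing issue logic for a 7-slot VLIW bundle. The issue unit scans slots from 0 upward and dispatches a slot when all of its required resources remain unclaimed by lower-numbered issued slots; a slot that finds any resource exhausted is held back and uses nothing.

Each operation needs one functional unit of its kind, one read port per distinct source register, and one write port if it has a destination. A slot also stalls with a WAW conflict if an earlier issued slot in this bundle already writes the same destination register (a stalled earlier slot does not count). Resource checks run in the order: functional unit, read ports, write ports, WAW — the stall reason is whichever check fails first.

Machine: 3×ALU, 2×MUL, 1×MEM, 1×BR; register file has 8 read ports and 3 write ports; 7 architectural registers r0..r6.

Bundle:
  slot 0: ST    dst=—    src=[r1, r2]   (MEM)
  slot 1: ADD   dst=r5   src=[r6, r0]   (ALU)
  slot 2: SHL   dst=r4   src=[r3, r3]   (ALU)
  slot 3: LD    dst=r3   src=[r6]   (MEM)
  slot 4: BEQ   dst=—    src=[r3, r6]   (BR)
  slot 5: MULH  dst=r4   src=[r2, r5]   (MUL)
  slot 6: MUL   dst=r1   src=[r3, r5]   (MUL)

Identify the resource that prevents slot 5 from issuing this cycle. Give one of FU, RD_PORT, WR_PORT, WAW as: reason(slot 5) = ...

reason(slot 5) = RD_PORT

[0] MEM needs rd=2 wr=0: ok; after: ALU=3 MUL=2 MEM=0 BR=1, R=6, W=3
[1] ALU needs rd=2 wr=1: ok; after: ALU=2 MUL=2 MEM=0 BR=1, R=4, W=2
[2] ALU needs rd=1 wr=1: ok; after: ALU=1 MUL=2 MEM=0 BR=1, R=3, W=1
[3] MEM needs rd=1 wr=1: FU; after: ALU=1 MUL=2 MEM=0 BR=1, R=3, W=1
[4] BR needs rd=2 wr=0: ok; after: ALU=1 MUL=2 MEM=0 BR=0, R=1, W=1
[5] MUL needs rd=2 wr=1: RD_PORT; after: ALU=1 MUL=2 MEM=0 BR=0, R=1, W=1
[6] MUL needs rd=2 wr=1: RD_PORT; after: ALU=1 MUL=2 MEM=0 BR=0, R=1, W=1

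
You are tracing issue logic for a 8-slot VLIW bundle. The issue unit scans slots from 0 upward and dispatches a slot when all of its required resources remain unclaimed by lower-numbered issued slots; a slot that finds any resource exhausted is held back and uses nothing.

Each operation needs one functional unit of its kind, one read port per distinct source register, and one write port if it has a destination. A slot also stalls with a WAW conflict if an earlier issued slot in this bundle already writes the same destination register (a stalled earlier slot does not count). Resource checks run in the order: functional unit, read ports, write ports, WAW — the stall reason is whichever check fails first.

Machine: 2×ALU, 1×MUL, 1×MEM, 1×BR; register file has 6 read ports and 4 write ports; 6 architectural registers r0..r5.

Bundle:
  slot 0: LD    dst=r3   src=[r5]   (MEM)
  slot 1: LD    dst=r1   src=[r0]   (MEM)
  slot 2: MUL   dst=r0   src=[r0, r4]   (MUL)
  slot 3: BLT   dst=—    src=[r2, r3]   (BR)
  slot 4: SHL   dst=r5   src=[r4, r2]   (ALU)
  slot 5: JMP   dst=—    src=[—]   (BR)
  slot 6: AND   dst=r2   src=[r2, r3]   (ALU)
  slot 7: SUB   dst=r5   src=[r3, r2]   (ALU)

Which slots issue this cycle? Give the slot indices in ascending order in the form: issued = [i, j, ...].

issued = [0, 2, 3]

[0] MEM needs rd=1 wr=1: ok; after: ALU=2 MUL=1 MEM=0 BR=1, R=5, W=3
[1] MEM needs rd=1 wr=1: FU; after: ALU=2 MUL=1 MEM=0 BR=1, R=5, W=3
[2] MUL needs rd=2 wr=1: ok; after: ALU=2 MUL=0 MEM=0 BR=1, R=3, W=2
[3] BR needs rd=2 wr=0: ok; after: ALU=2 MUL=0 MEM=0 BR=0, R=1, W=2
[4] ALU needs rd=2 wr=1: RD_PORT; after: ALU=2 MUL=0 MEM=0 BR=0, R=1, W=2
[5] BR needs rd=0 wr=0: FU; after: ALU=2 MUL=0 MEM=0 BR=0, R=1, W=2
[6] ALU needs rd=2 wr=1: RD_PORT; after: ALU=2 MUL=0 MEM=0 BR=0, R=1, W=2
[7] ALU needs rd=2 wr=1: RD_PORT; after: ALU=2 MUL=0 MEM=0 BR=0, R=1, W=2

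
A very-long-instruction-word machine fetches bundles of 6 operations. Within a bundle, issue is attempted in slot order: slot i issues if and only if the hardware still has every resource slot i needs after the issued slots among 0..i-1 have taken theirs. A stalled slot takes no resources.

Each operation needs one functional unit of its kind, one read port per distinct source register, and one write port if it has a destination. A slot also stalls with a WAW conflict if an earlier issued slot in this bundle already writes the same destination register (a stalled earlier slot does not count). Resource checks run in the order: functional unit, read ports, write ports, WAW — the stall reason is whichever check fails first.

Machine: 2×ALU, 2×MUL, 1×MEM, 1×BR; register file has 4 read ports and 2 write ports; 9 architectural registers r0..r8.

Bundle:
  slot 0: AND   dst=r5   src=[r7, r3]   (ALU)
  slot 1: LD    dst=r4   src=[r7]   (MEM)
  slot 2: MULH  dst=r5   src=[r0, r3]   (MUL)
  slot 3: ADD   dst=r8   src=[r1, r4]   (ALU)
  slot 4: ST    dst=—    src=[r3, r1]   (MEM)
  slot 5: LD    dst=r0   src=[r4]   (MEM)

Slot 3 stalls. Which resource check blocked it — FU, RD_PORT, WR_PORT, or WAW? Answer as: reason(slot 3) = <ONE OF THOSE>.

  0. ALU→r5 ⇒ go  {1A/2Mu/1Ld/1B | 2r 1w}
  1. MEM→r4 ⇒ go  {1A/2Mu/0Ld/1B | 1r 0w}
  2. MUL→r5 ⇒ no(RD_PORT)  {1A/2Mu/0Ld/1B | 1r 0w}
  3. ALU→r8 ⇒ no(RD_PORT)  {1A/2Mu/0Ld/1B | 1r 0w}
  4. MEM ⇒ no(FU)  {1A/2Mu/0Ld/1B | 1r 0w}
  5. MEM→r0 ⇒ no(FU)  {1A/2Mu/0Ld/1B | 1r 0w}

reason(slot 3) = RD_PORT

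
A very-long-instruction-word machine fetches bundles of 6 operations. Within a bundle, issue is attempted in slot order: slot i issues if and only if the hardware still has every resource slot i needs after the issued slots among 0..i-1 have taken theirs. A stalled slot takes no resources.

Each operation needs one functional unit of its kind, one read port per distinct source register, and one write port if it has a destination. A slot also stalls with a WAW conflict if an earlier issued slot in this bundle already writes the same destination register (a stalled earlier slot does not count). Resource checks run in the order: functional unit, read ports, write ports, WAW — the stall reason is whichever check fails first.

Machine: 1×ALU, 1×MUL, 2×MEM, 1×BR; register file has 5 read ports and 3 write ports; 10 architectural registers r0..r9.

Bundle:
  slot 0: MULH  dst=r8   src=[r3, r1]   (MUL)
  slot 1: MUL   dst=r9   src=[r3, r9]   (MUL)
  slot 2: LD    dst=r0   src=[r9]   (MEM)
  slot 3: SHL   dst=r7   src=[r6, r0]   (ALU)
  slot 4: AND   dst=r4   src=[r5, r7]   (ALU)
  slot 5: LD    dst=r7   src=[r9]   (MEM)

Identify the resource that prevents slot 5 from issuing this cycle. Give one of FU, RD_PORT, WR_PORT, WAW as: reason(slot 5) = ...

(0) want 1×MUL +2rd +1wr — yes → AL1|MU0|ME2|BR1|rd3|wr2
(1) want 1×MUL +2rd +1wr — FU → AL1|MU0|ME2|BR1|rd3|wr2
(2) want 1×MEM +1rd +1wr — yes → AL1|MU0|ME1|BR1|rd2|wr1
(3) want 1×ALU +2rd +1wr — yes → AL0|MU0|ME1|BR1|rd0|wr0
(4) want 1×ALU +2rd +1wr — FU → AL0|MU0|ME1|BR1|rd0|wr0
(5) want 1×MEM +1rd +1wr — RD_PORT → AL0|MU0|ME1|BR1|rd0|wr0

reason(slot 5) = RD_PORT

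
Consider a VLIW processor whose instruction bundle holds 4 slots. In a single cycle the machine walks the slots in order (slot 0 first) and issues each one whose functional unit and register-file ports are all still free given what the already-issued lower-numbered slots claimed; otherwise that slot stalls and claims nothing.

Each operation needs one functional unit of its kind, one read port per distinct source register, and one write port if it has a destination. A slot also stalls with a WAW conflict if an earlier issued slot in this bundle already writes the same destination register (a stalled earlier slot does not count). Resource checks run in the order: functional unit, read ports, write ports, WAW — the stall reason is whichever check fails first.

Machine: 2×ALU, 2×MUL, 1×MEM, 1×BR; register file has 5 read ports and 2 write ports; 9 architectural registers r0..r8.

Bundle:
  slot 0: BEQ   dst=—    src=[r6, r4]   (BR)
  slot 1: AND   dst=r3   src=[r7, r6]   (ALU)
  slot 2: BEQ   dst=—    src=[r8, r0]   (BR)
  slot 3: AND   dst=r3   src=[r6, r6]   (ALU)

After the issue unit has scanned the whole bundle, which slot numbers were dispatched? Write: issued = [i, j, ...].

issued = [0, 1]

[0] BR needs rd=2 wr=0: ok; after: ALU=2 MUL=2 MEM=1 BR=0, R=3, W=2
[1] ALU needs rd=2 wr=1: ok; after: ALU=1 MUL=2 MEM=1 BR=0, R=1, W=1
[2] BR needs rd=2 wr=0: FU; after: ALU=1 MUL=2 MEM=1 BR=0, R=1, W=1
[3] ALU needs rd=1 wr=1: WAW; after: ALU=1 MUL=2 MEM=1 BR=0, R=1, W=1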